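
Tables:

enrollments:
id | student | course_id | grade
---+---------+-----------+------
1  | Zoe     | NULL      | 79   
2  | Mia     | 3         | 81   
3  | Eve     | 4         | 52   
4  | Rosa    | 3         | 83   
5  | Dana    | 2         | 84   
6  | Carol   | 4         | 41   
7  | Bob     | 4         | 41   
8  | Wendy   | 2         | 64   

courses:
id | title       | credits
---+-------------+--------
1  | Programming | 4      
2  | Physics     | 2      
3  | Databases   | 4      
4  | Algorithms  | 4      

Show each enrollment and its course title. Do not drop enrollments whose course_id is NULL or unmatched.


LEFT JOIN keeps every row from enrollments (the left table); where course_id has no match in courses, the course columns become NULL. Walk through each enrollment:
  - enrollment 1 (Zoe): course_id=NULL, no match -> kept with NULL
  - enrollment 2 (Mia): course_id=3 -> matches Databases
  - enrollment 3 (Eve): course_id=4 -> matches Algorithms
  - enrollment 4 (Rosa): course_id=3 -> matches Databases
  - enrollment 5 (Dana): course_id=2 -> matches Physics
  - enrollment 6 (Carol): course_id=4 -> matches Algorithms
  - enrollment 7 (Bob): course_id=4 -> matches Algorithms
  - enrollment 8 (Wendy): course_id=2 -> matches Physics
All 8 rows appear; 1 has NULL course.

SQL:
SELECT a.student, b.title AS course
FROM enrollments a
LEFT JOIN courses b ON a.course_id = b.id

Result:
student | course    
--------+-----------
Zoe     | NULL      
Mia     | Databases 
Eve     | Algorithms
Rosa    | Databases 
Dana    | Physics   
Carol   | Algorithms
Bob     | Algorithms
Wendy   | Physics   


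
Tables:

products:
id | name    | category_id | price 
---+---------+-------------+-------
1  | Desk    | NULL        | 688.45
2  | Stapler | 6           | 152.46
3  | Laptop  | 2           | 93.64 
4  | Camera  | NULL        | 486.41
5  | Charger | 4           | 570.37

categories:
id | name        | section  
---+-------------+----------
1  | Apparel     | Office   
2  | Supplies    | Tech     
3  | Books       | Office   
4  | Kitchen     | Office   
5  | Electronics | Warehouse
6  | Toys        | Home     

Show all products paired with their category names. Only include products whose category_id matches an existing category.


INNER JOIN keeps only products rows whose category_id matches an id in categories. Walk through each product:
  - product 1 (Desk): category_id=NULL, no match -> dropped
  - product 2 (Stapler): category_id=6 -> matches Toys
  - product 3 (Laptop): category_id=2 -> matches Supplies
  - product 4 (Camera): category_id=NULL, no match -> dropped
  - product 5 (Charger): category_id=4 -> matches Kitchen
So 2 of 5 rows are dropped.

SQL:
SELECT a.name, b.name AS category
FROM products a
INNER JOIN categories b ON a.category_id = b.id

Result:
name    | category
--------+---------
Stapler | Toys    
Laptop  | Supplies
Charger | Kitchen 


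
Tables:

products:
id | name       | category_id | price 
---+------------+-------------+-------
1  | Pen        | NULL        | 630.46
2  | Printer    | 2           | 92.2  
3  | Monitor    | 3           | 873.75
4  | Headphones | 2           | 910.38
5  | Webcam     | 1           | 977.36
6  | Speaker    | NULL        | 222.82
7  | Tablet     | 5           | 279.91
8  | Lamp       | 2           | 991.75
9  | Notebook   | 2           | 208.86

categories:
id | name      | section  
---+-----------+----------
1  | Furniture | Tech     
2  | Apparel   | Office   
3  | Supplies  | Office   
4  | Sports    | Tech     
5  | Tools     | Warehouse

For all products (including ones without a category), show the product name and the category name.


LEFT JOIN keeps every row from products (the left table); where category_id has no match in categories, the category columns become NULL. Walk through each product:
  - product 1 (Pen): category_id=NULL, no match -> kept with NULL
  - product 2 (Printer): category_id=2 -> matches Apparel
  - product 3 (Monitor): category_id=3 -> matches Supplies
  - product 4 (Headphones): category_id=2 -> matches Apparel
  - product 5 (Webcam): category_id=1 -> matches Furniture
  - product 6 (Speaker): category_id=NULL, no match -> kept with NULL
  - product 7 (Tablet): category_id=5 -> matches Tools
  - product 8 (Lamp): category_id=2 -> matches Apparel
  - product 9 (Notebook): category_id=2 -> matches Apparel
All 9 rows appear; 2 have NULL category.

SQL:
SELECT a.name, b.name AS category
FROM products a
LEFT JOIN categories b ON a.category_id = b.id

Result:
name       | category 
-----------+----------
Pen        | NULL     
Printer    | Apparel  
Monitor    | Supplies 
Headphones | Apparel  
Webcam     | Furniture
Speaker    | NULL     
Tablet     | Tools    
Lamp       | Apparel  
Notebook   | Apparel  


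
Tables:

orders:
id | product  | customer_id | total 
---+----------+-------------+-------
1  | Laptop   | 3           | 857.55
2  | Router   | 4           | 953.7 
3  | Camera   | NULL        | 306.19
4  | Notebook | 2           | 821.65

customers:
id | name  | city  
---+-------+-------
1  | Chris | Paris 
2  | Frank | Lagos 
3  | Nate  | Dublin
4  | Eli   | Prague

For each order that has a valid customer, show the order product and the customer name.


INNER JOIN keeps only orders rows whose customer_id matches an id in customers. Walk through each order:
  - order 1 (Laptop): customer_id=3 -> matches Nate
  - order 2 (Router): customer_id=4 -> matches Eli
  - order 3 (Camera): customer_id=NULL, no match -> dropped
  - order 4 (Notebook): customer_id=2 -> matches Frank
So 1 of 4 rows is dropped.

SQL:
SELECT a.product, b.name AS customer
FROM orders a
INNER JOIN customers b ON a.customer_id = b.id

Result:
product  | customer
---------+---------
Laptop   | Nate    
Router   | Eli     
Notebook | Frank   


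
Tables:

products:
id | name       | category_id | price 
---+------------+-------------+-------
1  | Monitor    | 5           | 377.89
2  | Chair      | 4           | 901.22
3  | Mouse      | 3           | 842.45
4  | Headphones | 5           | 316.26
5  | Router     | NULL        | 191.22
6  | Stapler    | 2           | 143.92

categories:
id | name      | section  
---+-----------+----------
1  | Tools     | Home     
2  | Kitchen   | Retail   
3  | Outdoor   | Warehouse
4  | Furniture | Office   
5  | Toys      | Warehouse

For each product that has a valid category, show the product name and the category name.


INNER JOIN keeps only products rows whose category_id matches an id in categories. Walk through each product:
  - product 1 (Monitor): category_id=5 -> matches Toys
  - product 2 (Chair): category_id=4 -> matches Furniture
  - product 3 (Mouse): category_id=3 -> matches Outdoor
  - product 4 (Headphones): category_id=5 -> matches Toys
  - product 5 (Router): category_id=NULL, no match -> dropped
  - product 6 (Stapler): category_id=2 -> matches Kitchen
So 1 of 6 rows is dropped.

SQL:
SELECT a.name, b.name AS category
FROM products a
INNER JOIN categories b ON a.category_id = b.id

Result:
name       | category 
-----------+----------
Monitor    | Toys     
Chair      | Furniture
Mouse      | Outdoor  
Headphones | Toys     
Stapler    | Kitchen  


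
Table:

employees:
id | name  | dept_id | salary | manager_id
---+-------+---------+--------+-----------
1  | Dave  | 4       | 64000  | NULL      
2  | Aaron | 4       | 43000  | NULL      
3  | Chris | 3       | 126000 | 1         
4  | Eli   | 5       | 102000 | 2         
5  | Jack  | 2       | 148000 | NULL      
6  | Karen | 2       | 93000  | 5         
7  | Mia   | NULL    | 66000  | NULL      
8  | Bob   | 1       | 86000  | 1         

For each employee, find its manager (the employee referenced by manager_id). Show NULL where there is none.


This is a self-join: employees is joined to a second copy of itself, matching each row's manager_id to another row's id. Use LEFT JOIN so rows with manager_id=NULL are kept.
  - employee 1 (Dave): manager_id=NULL -> NULL
  - employee 2 (Aaron): manager_id=NULL -> NULL
  - employee 3 (Chris): manager_id=1 -> Dave
  - employee 4 (Eli): manager_id=2 -> Aaron
  - employee 5 (Jack): manager_id=NULL -> NULL
  - employee 6 (Karen): manager_id=5 -> Jack
  - employee 7 (Mia): manager_id=NULL -> NULL
  - employee 8 (Bob): manager_id=1 -> Dave

SQL:
SELECT a.name AS item, b.name AS manager
FROM employees a
LEFT JOIN employees b ON a.manager_id = b.id

Result:
item  | manager
------+--------
Dave  | NULL   
Aaron | NULL   
Chris | Dave   
Eli   | Aaron  
Jack  | NULL   
Karen | Jack   
Mia   | NULL   
Bob   | Dave   


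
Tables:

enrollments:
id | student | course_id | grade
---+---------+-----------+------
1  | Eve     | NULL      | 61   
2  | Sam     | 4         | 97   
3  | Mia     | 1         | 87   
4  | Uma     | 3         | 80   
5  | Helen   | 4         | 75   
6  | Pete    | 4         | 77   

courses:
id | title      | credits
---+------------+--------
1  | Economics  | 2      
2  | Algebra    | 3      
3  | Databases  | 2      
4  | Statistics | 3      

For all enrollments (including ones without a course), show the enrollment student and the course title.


LEFT JOIN keeps every row from enrollments (the left table); where course_id has no match in courses, the course columns become NULL. Walk through each enrollment:
  - enrollment 1 (Eve): course_id=NULL, no match -> kept with NULL
  - enrollment 2 (Sam): course_id=4 -> matches Statistics
  - enrollment 3 (Mia): course_id=1 -> matches Economics
  - enrollment 4 (Uma): course_id=3 -> matches Databases
  - enrollment 5 (Helen): course_id=4 -> matches Statistics
  - enrollment 6 (Pete): course_id=4 -> matches Statistics
All 6 rows appear; 1 has NULL course.

SQL:
SELECT a.student, b.title AS course
FROM enrollments a
LEFT JOIN courses b ON a.course_id = b.id

Result:
student | course    
--------+-----------
Eve     | NULL      
Sam     | Statistics
Mia     | Economics 
Uma     | Databases 
Helen   | Statistics
Pete    | Statistics


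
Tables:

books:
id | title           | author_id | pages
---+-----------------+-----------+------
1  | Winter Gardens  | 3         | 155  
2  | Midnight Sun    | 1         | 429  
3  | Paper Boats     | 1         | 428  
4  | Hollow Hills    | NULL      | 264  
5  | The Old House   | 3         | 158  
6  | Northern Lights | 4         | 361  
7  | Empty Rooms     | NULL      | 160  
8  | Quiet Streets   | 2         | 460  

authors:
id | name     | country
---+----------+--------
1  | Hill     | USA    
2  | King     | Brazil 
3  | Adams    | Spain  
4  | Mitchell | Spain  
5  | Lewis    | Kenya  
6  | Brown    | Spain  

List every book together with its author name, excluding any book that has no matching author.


INNER JOIN keeps only books rows whose author_id matches an id in authors. Walk through each book:
  - book 1 (Winter Gardens): author_id=3 -> matches Adams
  - book 2 (Midnight Sun): author_id=1 -> matches Hill
  - book 3 (Paper Boats): author_id=1 -> matches Hill
  - book 4 (Hollow Hills): author_id=NULL, no match -> dropped
  - book 5 (The Old House): author_id=3 -> matches Adams
  - book 6 (Northern Lights): author_id=4 -> matches Mitchell
  - book 7 (Empty Rooms): author_id=NULL, no match -> dropped
  - book 8 (Quiet Streets): author_id=2 -> matches King
So 2 of 8 rows are dropped.

SQL:
SELECT a.title, b.name AS author
FROM books a
INNER JOIN authors b ON a.author_id = b.id

Result:
title           | author  
----------------+---------
Winter Gardens  | Adams   
Midnight Sun    | Hill    
Paper Boats     | Hill    
The Old House   | Adams   
Northern Lights | Mitchell
Quiet Streets   | King    


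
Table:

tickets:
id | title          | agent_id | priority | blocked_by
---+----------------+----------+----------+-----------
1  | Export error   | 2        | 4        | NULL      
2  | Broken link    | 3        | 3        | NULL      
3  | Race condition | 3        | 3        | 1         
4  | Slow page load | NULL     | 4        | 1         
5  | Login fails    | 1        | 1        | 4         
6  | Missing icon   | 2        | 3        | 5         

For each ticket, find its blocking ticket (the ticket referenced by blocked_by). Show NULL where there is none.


This is a self-join: tickets is joined to a second copy of itself, matching each row's blocked_by to another row's id. Use LEFT JOIN so rows with blocked_by=NULL are kept.
  - ticket 1 (Export error): blocked_by=NULL -> NULL
  - ticket 2 (Broken link): blocked_by=NULL -> NULL
  - ticket 3 (Race condition): blocked_by=1 -> Export error
  - ticket 4 (Slow page load): blocked_by=1 -> Export error
  - ticket 5 (Login fails): blocked_by=4 -> Slow page load
  - ticket 6 (Missing icon): blocked_by=5 -> Login fails

SQL:
SELECT a.title AS item, b.title AS blocked_by
FROM tickets a
LEFT JOIN tickets b ON a.blocked_by = b.id

Result:
item           | blocked_by    
---------------+---------------
Export error   | NULL          
Broken link    | NULL          
Race condition | Export error  
Slow page load | Export error  
Login fails    | Slow page load
Missing icon   | Login fails   


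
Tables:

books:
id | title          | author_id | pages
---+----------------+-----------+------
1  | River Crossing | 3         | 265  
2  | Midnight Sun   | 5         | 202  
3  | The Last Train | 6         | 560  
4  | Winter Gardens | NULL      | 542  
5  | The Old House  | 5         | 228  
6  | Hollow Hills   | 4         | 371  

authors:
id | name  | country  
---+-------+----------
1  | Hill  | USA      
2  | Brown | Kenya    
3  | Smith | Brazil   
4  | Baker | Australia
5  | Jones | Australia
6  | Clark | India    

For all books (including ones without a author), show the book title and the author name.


LEFT JOIN keeps every row from books (the left table); where author_id has no match in authors, the author columns become NULL. Walk through each book:
  - book 1 (River Crossing): author_id=3 -> matches Smith
  - book 2 (Midnight Sun): author_id=5 -> matches Jones
  - book 3 (The Last Train): author_id=6 -> matches Clark
  - book 4 (Winter Gardens): author_id=NULL, no match -> kept with NULL
  - book 5 (The Old House): author_id=5 -> matches Jones
  - book 6 (Hollow Hills): author_id=4 -> matches Baker
All 6 rows appear; 1 has NULL author.

SQL:
SELECT a.title, b.name AS author
FROM books a
LEFT JOIN authors b ON a.author_id = b.id

Result:
title          | author
---------------+-------
River Crossing | Smith 
Midnight Sun   | Jones 
The Last Train | Clark 
Winter Gardens | NULL  
The Old House  | Jones 
Hollow Hills   | Baker 


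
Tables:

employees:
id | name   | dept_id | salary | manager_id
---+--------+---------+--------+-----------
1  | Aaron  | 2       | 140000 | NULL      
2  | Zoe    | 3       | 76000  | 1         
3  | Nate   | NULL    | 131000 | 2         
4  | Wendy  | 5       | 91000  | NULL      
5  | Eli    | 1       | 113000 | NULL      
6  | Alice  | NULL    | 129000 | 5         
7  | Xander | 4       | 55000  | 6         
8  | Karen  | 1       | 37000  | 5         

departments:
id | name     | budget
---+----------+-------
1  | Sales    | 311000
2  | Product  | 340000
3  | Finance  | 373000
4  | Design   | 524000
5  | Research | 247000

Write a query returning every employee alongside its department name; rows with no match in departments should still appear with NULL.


LEFT JOIN keeps every row from employees (the left table); where dept_id has no match in departments, the department columns become NULL. Walk through each employee:
  - employee 1 (Aaron): dept_id=2 -> matches Product
  - employee 2 (Zoe): dept_id=3 -> matches Finance
  - employee 3 (Nate): dept_id=NULL, no match -> kept with NULL
  - employee 4 (Wendy): dept_id=5 -> matches Research
  - employee 5 (Eli): dept_id=1 -> matches Sales
  - employee 6 (Alice): dept_id=NULL, no match -> kept with NULL
  - employee 7 (Xander): dept_id=4 -> matches Design
  - employee 8 (Karen): dept_id=1 -> matches Sales
All 8 rows appear; 2 have NULL department.

SQL:
SELECT a.name, b.name AS department
FROM employees a
LEFT JOIN departments b ON a.dept_id = b.id

Result:
name   | department
-------+-----------
Aaron  | Product   
Zoe    | Finance   
Nate   | NULL      
Wendy  | Research  
Eli    | Sales     
Alice  | NULL      
Xander | Design    
Karen  | Sales     


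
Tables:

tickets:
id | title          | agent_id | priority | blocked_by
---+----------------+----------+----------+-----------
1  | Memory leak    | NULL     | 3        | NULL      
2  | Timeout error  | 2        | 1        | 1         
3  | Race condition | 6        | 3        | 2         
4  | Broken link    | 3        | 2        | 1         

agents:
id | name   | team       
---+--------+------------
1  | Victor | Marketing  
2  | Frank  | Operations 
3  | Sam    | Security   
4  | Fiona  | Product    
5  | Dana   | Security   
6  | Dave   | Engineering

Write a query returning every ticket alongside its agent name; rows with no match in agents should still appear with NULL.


LEFT JOIN keeps every row from tickets (the left table); where agent_id has no match in agents, the agent columns become NULL. Walk through each ticket:
  - ticket 1 (Memory leak): agent_id=NULL, no match -> kept with NULL
  - ticket 2 (Timeout error): agent_id=2 -> matches Frank
  - ticket 3 (Race condition): agent_id=6 -> matches Dave
  - ticket 4 (Broken link): agent_id=3 -> matches Sam
All 4 rows appear; 1 has NULL agent.

SQL:
SELECT a.title, b.name AS agent
FROM tickets a
LEFT JOIN agents b ON a.agent_id = b.id

Result:
title          | agent
---------------+------
Memory leak    | NULL 
Timeout error  | Frank
Race condition | Dave 
Broken link    | Sam  


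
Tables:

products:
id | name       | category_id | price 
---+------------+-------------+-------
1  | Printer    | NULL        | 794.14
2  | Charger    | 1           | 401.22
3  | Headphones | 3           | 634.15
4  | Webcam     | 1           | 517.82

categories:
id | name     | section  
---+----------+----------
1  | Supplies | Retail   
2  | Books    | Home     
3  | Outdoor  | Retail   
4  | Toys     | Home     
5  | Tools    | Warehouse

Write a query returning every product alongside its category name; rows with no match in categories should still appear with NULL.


LEFT JOIN keeps every row from products (the left table); where category_id has no match in categories, the category columns become NULL. Walk through each product:
  - product 1 (Printer): category_id=NULL, no match -> kept with NULL
  - product 2 (Charger): category_id=1 -> matches Supplies
  - product 3 (Headphones): category_id=3 -> matches Outdoor
  - product 4 (Webcam): category_id=1 -> matches Supplies
All 4 rows appear; 1 has NULL category.

SQL:
SELECT a.name, b.name AS category
FROM products a
LEFT JOIN categories b ON a.category_id = b.id

Result:
name       | category
-----------+---------
Printer    | NULL    
Charger    | Supplies
Headphones | Outdoor 
Webcam     | Supplies


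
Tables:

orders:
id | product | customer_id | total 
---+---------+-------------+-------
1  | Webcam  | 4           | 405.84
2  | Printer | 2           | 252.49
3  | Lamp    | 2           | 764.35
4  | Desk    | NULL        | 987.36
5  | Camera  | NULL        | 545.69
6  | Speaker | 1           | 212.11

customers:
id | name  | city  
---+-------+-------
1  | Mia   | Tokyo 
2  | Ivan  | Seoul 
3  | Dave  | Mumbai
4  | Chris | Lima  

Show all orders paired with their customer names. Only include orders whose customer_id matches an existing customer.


INNER JOIN keeps only orders rows whose customer_id matches an id in customers. Walk through each order:
  - order 1 (Webcam): customer_id=4 -> matches Chris
  - order 2 (Printer): customer_id=2 -> matches Ivan
  - order 3 (Lamp): customer_id=2 -> matches Ivan
  - order 4 (Desk): customer_id=NULL, no match -> dropped
  - order 5 (Camera): customer_id=NULL, no match -> dropped
  - order 6 (Speaker): customer_id=1 -> matches Mia
So 2 of 6 rows are dropped.

SQL:
SELECT a.product, b.name AS customer
FROM orders a
INNER JOIN customers b ON a.customer_id = b.id

Result:
product | customer
--------+---------
Webcam  | Chris   
Printer | Ivan    
Lamp    | Ivan    
Speaker | Mia     


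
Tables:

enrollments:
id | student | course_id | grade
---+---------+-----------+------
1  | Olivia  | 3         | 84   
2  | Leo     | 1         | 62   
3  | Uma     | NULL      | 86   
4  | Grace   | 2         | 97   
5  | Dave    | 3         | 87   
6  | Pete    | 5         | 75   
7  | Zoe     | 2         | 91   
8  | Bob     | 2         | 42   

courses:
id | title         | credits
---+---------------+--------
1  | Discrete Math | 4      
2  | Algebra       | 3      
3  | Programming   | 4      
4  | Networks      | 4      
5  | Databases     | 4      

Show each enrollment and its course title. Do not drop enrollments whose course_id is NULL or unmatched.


LEFT JOIN keeps every row from enrollments (the left table); where course_id has no match in courses, the course columns become NULL. Walk through each enrollment:
  - enrollment 1 (Olivia): course_id=3 -> matches Programming
  - enrollment 2 (Leo): course_id=1 -> matches Discrete Math
  - enrollment 3 (Uma): course_id=NULL, no match -> kept with NULL
  - enrollment 4 (Grace): course_id=2 -> matches Algebra
  - enrollment 5 (Dave): course_id=3 -> matches Programming
  - enrollment 6 (Pete): course_id=5 -> matches Databases
  - enrollment 7 (Zoe): course_id=2 -> matches Algebra
  - enrollment 8 (Bob): course_id=2 -> matches Algebra
All 8 rows appear; 1 has NULL course.

SQL:
SELECT a.student, b.title AS course
FROM enrollments a
LEFT JOIN courses b ON a.course_id = b.id

Result:
student | course       
--------+--------------
Olivia  | Programming  
Leo     | Discrete Math
Uma     | NULL         
Grace   | Algebra      
Dave    | Programming  
Pete    | Databases    
Zoe     | Algebra      
Bob     | Algebra      


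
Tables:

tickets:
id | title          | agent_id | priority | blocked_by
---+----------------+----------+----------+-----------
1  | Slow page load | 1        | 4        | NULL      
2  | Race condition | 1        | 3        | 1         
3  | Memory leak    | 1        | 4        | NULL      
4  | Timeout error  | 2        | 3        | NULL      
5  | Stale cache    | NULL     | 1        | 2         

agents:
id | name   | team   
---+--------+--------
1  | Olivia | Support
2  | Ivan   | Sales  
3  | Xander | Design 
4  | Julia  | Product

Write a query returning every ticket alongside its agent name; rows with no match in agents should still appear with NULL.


LEFT JOIN keeps every row from tickets (the left table); where agent_id has no match in agents, the agent columns become NULL. Walk through each ticket:
  - ticket 1 (Slow page load): agent_id=1 -> matches Olivia
  - ticket 2 (Race condition): agent_id=1 -> matches Olivia
  - ticket 3 (Memory leak): agent_id=1 -> matches Olivia
  - ticket 4 (Timeout error): agent_id=2 -> matches Ivan
  - ticket 5 (Stale cache): agent_id=NULL, no match -> kept with NULL
All 5 rows appear; 1 has NULL agent.

SQL:
SELECT a.title, b.name AS agent
FROM tickets a
LEFT JOIN agents b ON a.agent_id = b.id

Result:
title          | agent 
---------------+-------
Slow page load | Olivia
Race condition | Olivia
Memory leak    | Olivia
Timeout error  | Ivan  
Stale cache    | NULL  


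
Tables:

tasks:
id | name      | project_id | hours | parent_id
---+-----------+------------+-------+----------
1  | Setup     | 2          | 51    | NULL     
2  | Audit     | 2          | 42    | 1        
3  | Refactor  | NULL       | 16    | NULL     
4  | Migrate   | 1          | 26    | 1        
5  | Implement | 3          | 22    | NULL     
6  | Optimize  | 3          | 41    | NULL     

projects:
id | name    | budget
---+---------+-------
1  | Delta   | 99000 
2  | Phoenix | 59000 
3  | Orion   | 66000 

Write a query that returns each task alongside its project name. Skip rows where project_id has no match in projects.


INNER JOIN keeps only tasks rows whose project_id matches an id in projects. Walk through each task:
  - task 1 (Setup): project_id=2 -> matches Phoenix
  - task 2 (Audit): project_id=2 -> matches Phoenix
  - task 3 (Refactor): project_id=NULL, no match -> dropped
  - task 4 (Migrate): project_id=1 -> matches Delta
  - task 5 (Implement): project_id=3 -> matches Orion
  - task 6 (Optimize): project_id=3 -> matches Orion
So 1 of 6 rows is dropped.

SQL:
SELECT a.name, b.name AS project
FROM tasks a
INNER JOIN projects b ON a.project_id = b.id

Result:
name      | project
----------+--------
Setup     | Phoenix
Audit     | Phoenix
Migrate   | Delta  
Implement | Orion  
Optimize  | Orion  


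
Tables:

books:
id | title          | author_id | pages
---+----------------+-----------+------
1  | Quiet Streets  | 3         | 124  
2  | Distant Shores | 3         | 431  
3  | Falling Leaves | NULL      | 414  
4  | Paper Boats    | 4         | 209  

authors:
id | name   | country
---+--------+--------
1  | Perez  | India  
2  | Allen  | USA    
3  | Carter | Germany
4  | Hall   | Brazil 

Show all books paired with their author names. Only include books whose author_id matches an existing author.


INNER JOIN keeps only books rows whose author_id matches an id in authors. Walk through each book:
  - book 1 (Quiet Streets): author_id=3 -> matches Carter
  - book 2 (Distant Shores): author_id=3 -> matches Carter
  - book 3 (Falling Leaves): author_id=NULL, no match -> dropped
  - book 4 (Paper Boats): author_id=4 -> matches Hall
So 1 of 4 rows is dropped.

SQL:
SELECT a.title, b.name AS author
FROM books a
INNER JOIN authors b ON a.author_id = b.id

Result:
title          | author
---------------+-------
Quiet Streets  | Carter
Distant Shores | Carter
Paper Boats    | Hall  


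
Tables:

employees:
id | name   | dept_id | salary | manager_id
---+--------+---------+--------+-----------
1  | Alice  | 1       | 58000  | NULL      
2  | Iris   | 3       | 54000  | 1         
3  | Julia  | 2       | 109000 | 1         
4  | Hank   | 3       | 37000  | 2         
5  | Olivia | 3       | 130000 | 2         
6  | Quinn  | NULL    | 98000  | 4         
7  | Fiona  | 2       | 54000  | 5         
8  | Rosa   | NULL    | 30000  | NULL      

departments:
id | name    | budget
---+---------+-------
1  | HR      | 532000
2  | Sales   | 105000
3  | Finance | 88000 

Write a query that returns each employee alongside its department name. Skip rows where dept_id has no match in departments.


INNER JOIN keeps only employees rows whose dept_id matches an id in departments. Walk through each employee:
  - employee 1 (Alice): dept_id=1 -> matches HR
  - employee 2 (Iris): dept_id=3 -> matches Finance
  - employee 3 (Julia): dept_id=2 -> matches Sales
  - employee 4 (Hank): dept_id=3 -> matches Finance
  - employee 5 (Olivia): dept_id=3 -> matches Finance
  - employee 6 (Quinn): dept_id=NULL, no match -> dropped
  - employee 7 (Fiona): dept_id=2 -> matches Sales
  - employee 8 (Rosa): dept_id=NULL, no match -> dropped
So 2 of 8 rows are dropped.

SQL:
SELECT a.name, b.name AS department
FROM employees a
INNER JOIN departments b ON a.dept_id = b.id

Result:
name   | department
-------+-----------
Alice  | HR        
Iris   | Finance   
Julia  | Sales     
Hank   | Finance   
Olivia | Finance   
Fiona  | Sales     


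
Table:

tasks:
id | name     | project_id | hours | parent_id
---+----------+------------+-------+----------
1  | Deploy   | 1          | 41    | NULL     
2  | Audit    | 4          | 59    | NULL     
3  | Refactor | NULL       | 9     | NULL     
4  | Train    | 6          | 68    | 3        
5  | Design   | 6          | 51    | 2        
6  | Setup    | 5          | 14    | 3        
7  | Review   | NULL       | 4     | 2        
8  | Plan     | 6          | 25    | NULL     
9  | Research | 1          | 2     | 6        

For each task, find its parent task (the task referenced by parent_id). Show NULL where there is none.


This is a self-join: tasks is joined to a second copy of itself, matching each row's parent_id to another row's id. Use LEFT JOIN so rows with parent_id=NULL are kept.
  - task 1 (Deploy): parent_id=NULL -> NULL
  - task 2 (Audit): parent_id=NULL -> NULL
  - task 3 (Refactor): parent_id=NULL -> NULL
  - task 4 (Train): parent_id=3 -> Refactor
  - task 5 (Design): parent_id=2 -> Audit
  - task 6 (Setup): parent_id=3 -> Refactor
  - task 7 (Review): parent_id=2 -> Audit
  - task 8 (Plan): parent_id=NULL -> NULL
  - task 9 (Research): parent_id=6 -> Setup

SQL:
SELECT a.name AS item, b.name AS parent
FROM tasks a
LEFT JOIN tasks b ON a.parent_id = b.id

Result:
item     | parent  
---------+---------
Deploy   | NULL    
Audit    | NULL    
Refactor | NULL    
Train    | Refactor
Design   | Audit   
Setup    | Refactor
Review   | Audit   
Plan     | NULL    
Research | Setup   


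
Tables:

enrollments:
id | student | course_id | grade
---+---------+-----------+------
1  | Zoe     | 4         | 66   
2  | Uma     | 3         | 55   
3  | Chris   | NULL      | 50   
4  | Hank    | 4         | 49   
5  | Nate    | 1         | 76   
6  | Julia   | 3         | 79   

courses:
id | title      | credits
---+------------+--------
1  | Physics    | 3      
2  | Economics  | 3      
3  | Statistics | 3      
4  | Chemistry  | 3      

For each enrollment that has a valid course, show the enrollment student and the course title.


INNER JOIN keeps only enrollments rows whose course_id matches an id in courses. Walk through each enrollment:
  - enrollment 1 (Zoe): course_id=4 -> matches Chemistry
  - enrollment 2 (Uma): course_id=3 -> matches Statistics
  - enrollment 3 (Chris): course_id=NULL, no match -> dropped
  - enrollment 4 (Hank): course_id=4 -> matches Chemistry
  - enrollment 5 (Nate): course_id=1 -> matches Physics
  - enrollment 6 (Julia): course_id=3 -> matches Statistics
So 1 of 6 rows is dropped.

SQL:
SELECT a.student, b.title AS course
FROM enrollments a
INNER JOIN courses b ON a.course_id = b.id

Result:
student | course    
--------+-----------
Zoe     | Chemistry 
Uma     | Statistics
Hank    | Chemistry 
Nate    | Physics   
Julia   | Statistics


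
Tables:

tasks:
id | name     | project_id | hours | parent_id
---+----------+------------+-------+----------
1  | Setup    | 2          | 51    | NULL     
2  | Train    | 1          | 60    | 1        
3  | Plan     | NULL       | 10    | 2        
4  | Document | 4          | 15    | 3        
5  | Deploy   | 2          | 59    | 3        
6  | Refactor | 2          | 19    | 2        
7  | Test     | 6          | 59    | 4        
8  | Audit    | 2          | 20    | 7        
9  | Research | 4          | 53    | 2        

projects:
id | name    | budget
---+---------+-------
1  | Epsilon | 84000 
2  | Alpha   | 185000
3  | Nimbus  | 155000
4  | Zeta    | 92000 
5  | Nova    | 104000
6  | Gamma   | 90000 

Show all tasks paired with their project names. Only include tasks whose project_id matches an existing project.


INNER JOIN keeps only tasks rows whose project_id matches an id in projects. Walk through each task:
  - task 1 (Setup): project_id=2 -> matches Alpha
  - task 2 (Train): project_id=1 -> matches Epsilon
  - task 3 (Plan): project_id=NULL, no match -> dropped
  - task 4 (Document): project_id=4 -> matches Zeta
  - task 5 (Deploy): project_id=2 -> matches Alpha
  - task 6 (Refactor): project_id=2 -> matches Alpha
  - task 7 (Test): project_id=6 -> matches Gamma
  - task 8 (Audit): project_id=2 -> matches Alpha
  - task 9 (Research): project_id=4 -> matches Zeta
So 1 of 9 rows is dropped.

SQL:
SELECT a.name, b.name AS project
FROM tasks a
INNER JOIN projects b ON a.project_id = b.id

Result:
name     | project
---------+--------
Setup    | Alpha  
Train    | Epsilon
Document | Zeta   
Deploy   | Alpha  
Refactor | Alpha  
Test     | Gamma  
Audit    | Alpha  
Research | Zeta   


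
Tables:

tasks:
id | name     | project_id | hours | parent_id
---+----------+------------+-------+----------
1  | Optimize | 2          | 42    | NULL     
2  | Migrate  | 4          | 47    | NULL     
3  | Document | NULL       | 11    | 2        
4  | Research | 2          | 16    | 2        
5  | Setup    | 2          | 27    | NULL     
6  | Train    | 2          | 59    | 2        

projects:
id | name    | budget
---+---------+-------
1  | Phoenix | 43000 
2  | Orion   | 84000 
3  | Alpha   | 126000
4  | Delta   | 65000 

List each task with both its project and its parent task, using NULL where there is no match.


Two LEFT JOINs from the same base table tasks: one to projects via project_id, one to tasks itself via parent_id. Both are LEFT so every task is preserved.
Match against projects:
  - task 1 (Optimize): project_id=2 -> matches Orion
  - task 2 (Migrate): project_id=4 -> matches Delta
  - task 3 (Document): project_id=NULL, no match -> kept with NULL
  - task 4 (Research): project_id=2 -> matches Orion
  - task 5 (Setup): project_id=2 -> matches Orion
  - task 6 (Train): project_id=2 -> matches Orion
Match against tasks (self):
  - task 1 (Optimize): parent_id=NULL -> NULL
  - task 2 (Migrate): parent_id=NULL -> NULL
  - task 3 (Document): parent_id=2 -> Migrate
  - task 4 (Research): parent_id=2 -> Migrate
  - task 5 (Setup): parent_id=NULL -> NULL
  - task 6 (Train): parent_id=2 -> Migrate

SQL:
SELECT a.name, b.name AS project, c.name AS parent
FROM tasks a
LEFT JOIN projects b ON a.project_id = b.id
LEFT JOIN tasks c ON a.parent_id = c.id

Result:
name     | project | parent 
---------+---------+--------
Optimize | Orion   | NULL   
Migrate  | Delta   | NULL   
Document | NULL    | Migrate
Research | Orion   | Migrate
Setup    | Orion   | NULL   
Train    | Orion   | Migrate


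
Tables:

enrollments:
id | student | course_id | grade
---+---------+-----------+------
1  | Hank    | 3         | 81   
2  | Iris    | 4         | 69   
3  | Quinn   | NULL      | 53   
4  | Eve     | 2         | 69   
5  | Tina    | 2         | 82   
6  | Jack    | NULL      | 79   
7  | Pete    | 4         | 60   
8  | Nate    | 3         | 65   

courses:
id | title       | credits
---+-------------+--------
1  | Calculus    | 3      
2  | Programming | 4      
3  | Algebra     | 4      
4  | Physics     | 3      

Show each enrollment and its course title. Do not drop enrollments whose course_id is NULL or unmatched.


LEFT JOIN keeps every row from enrollments (the left table); where course_id has no match in courses, the course columns become NULL. Walk through each enrollment:
  - enrollment 1 (Hank): course_id=3 -> matches Algebra
  - enrollment 2 (Iris): course_id=4 -> matches Physics
  - enrollment 3 (Quinn): course_id=NULL, no match -> kept with NULL
  - enrollment 4 (Eve): course_id=2 -> matches Programming
  - enrollment 5 (Tina): course_id=2 -> matches Programming
  - enrollment 6 (Jack): course_id=NULL, no match -> kept with NULL
  - enrollment 7 (Pete): course_id=4 -> matches Physics
  - enrollment 8 (Nate): course_id=3 -> matches Algebra
All 8 rows appear; 2 have NULL course.

SQL:
SELECT a.student, b.title AS course
FROM enrollments a
LEFT JOIN courses b ON a.course_id = b.id

Result:
student | course     
--------+------------
Hank    | Algebra    
Iris    | Physics    
Quinn   | NULL       
Eve     | Programming
Tina    | Programming
Jack    | NULL       
Pete    | Physics    
Nate    | Algebra    


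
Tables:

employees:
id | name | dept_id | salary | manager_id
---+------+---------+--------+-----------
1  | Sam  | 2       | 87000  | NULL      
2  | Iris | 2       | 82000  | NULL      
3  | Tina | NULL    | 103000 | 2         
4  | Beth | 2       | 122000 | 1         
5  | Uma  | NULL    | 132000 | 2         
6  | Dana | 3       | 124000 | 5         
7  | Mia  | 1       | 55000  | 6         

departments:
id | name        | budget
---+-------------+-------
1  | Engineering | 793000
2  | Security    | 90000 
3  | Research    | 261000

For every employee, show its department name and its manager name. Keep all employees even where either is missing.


Two LEFT JOINs from the same base table employees: one to departments via dept_id, one to employees itself via manager_id. Both are LEFT so every employee is preserved.
Match against departments:
  - employee 1 (Sam): dept_id=2 -> matches Security
  - employee 2 (Iris): dept_id=2 -> matches Security
  - employee 3 (Tina): dept_id=NULL, no match -> kept with NULL
  - employee 4 (Beth): dept_id=2 -> matches Security
  - employee 5 (Uma): dept_id=NULL, no match -> kept with NULL
  - employee 6 (Dana): dept_id=3 -> matches Research
  - employee 7 (Mia): dept_id=1 -> matches Engineering
Match against employees (self):
  - employee 1 (Sam): manager_id=NULL -> NULL
  - employee 2 (Iris): manager_id=NULL -> NULL
  - employee 3 (Tina): manager_id=2 -> Iris
  - employee 4 (Beth): manager_id=1 -> Sam
  - employee 5 (Uma): manager_id=2 -> Iris
  - employee 6 (Dana): manager_id=5 -> Uma
  - employee 7 (Mia): manager_id=6 -> Dana

SQL:
SELECT a.name, b.name AS department, c.name AS manager
FROM employees a
LEFT JOIN departments b ON a.dept_id = b.id
LEFT JOIN employees c ON a.manager_id = c.id

Result:
name | department  | manager
-----+-------------+--------
Sam  | Security    | NULL   
Iris | Security    | NULL   
Tina | NULL        | Iris   
Beth | Security    | Sam    
Uma  | NULL        | Iris   
Dana | Research    | Uma    
Mia  | Engineering | Dana   


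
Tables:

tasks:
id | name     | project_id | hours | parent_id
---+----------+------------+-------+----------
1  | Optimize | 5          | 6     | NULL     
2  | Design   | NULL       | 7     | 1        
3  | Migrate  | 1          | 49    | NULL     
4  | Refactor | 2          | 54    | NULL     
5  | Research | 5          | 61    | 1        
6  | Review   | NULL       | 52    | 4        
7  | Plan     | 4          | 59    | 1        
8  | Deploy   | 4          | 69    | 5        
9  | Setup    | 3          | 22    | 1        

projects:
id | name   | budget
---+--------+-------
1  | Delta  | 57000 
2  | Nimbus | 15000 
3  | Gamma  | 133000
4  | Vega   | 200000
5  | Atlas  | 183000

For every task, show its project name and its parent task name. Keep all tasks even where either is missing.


Two LEFT JOINs from the same base table tasks: one to projects via project_id, one to tasks itself via parent_id. Both are LEFT so every task is preserved.
Match against projects:
  - task 1 (Optimize): project_id=5 -> matches Atlas
  - task 2 (Design): project_id=NULL, no match -> kept with NULL
  - task 3 (Migrate): project_id=1 -> matches Delta
  - task 4 (Refactor): project_id=2 -> matches Nimbus
  - task 5 (Research): project_id=5 -> matches Atlas
  - task 6 (Review): project_id=NULL, no match -> kept with NULL
  - task 7 (Plan): project_id=4 -> matches Vega
  - task 8 (Deploy): project_id=4 -> matches Vega
  - task 9 (Setup): project_id=3 -> matches Gamma
Match against tasks (self):
  - task 1 (Optimize): parent_id=NULL -> NULL
  - task 2 (Design): parent_id=1 -> Optimize
  - task 3 (Migrate): parent_id=NULL -> NULL
  - task 4 (Refactor): parent_id=NULL -> NULL
  - task 5 (Research): parent_id=1 -> Optimize
  - task 6 (Review): parent_id=4 -> Refactor
  - task 7 (Plan): parent_id=1 -> Optimize
  - task 8 (Deploy): parent_id=5 -> Research
  - task 9 (Setup): parent_id=1 -> Optimize

SQL:
SELECT a.name, b.name AS project, c.name AS parent
FROM tasks a
LEFT JOIN projects b ON a.project_id = b.id
LEFT JOIN tasks c ON a.parent_id = c.id

Result:
name     | project | parent  
---------+---------+---------
Optimize | Atlas   | NULL    
Design   | NULL    | Optimize
Migrate  | Delta   | NULL    
Refactor | Nimbus  | NULL    
Research | Atlas   | Optimize
Review   | NULL    | Refactor
Plan     | Vega    | Optimize
Deploy   | Vega    | Research
Setup    | Gamma   | Optimize


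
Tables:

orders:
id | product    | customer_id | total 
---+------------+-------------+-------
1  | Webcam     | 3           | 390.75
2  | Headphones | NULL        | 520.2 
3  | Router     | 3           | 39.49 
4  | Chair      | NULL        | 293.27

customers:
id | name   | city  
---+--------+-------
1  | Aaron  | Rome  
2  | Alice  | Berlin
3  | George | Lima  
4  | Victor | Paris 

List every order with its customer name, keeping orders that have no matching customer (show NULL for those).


LEFT JOIN keeps every row from orders (the left table); where customer_id has no match in customers, the customer columns become NULL. Walk through each order:
  - order 1 (Webcam): customer_id=3 -> matches George
  - order 2 (Headphones): customer_id=NULL, no match -> kept with NULL
  - order 3 (Router): customer_id=3 -> matches George
  - order 4 (Chair): customer_id=NULL, no match -> kept with NULL
All 4 rows appear; 2 have NULL customer.

SQL:
SELECT a.product, b.name AS customer
FROM orders a
LEFT JOIN customers b ON a.customer_id = b.id

Result:
product    | customer
-----------+---------
Webcam     | George  
Headphones | NULL    
Router     | George  
Chair      | NULL    
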